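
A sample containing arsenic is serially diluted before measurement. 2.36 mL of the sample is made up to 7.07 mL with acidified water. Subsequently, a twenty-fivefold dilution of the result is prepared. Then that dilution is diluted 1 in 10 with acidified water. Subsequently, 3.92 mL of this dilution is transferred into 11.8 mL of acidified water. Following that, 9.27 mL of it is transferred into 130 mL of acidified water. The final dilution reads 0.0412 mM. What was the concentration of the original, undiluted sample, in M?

Overall dilution factor = 2.996 × 25 × 10 × 4.010 × 15.02 = 4.51 × 10⁴.
Original = 0.0412 mM × 4.51 × 10⁴ = 1859 mM = 1.86 M.

1.86 M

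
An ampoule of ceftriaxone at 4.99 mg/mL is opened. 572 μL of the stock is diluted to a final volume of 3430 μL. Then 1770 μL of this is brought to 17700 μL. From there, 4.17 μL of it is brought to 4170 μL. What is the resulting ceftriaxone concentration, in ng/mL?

83.2 ng/mL

Overall dilution factor = 5.997 × 10 × 1000 = 6.00 × 10⁴.
4.99 mg/mL / 6.00 × 10⁴ = 8.32 × 10⁻⁵ mg/mL = 83.2 ng/mL.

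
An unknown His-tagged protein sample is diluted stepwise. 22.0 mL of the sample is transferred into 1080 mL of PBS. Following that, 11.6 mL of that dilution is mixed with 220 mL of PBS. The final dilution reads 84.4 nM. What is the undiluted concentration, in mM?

Overall dilution factor = 50.09 × 19.97 = 1000.
Original = 84.4 nM × 1000 = 8.44 × 10⁴ nM = 0.0844 mM.

0.0844 mM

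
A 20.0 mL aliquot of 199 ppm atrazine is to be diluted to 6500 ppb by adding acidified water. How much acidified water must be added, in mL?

6500 ppb = 6.50 ppm.
V₂ = C₁V₁/C₂ = 199 × 20.0 / 6.50 = 612 mL.
Diluent to add = V₂ − V₁ = 612 − 20.0 = 592 mL.

592 mL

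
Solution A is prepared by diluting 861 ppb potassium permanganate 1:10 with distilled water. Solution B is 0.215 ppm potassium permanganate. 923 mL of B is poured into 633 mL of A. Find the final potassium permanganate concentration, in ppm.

C_A = 861 ppb / 10 = 86.1 ppb.
C_B = 0.215 ppm = 215 ppb.
C_mix = (C_A·V_A + C_B·V_B)/(V_A + V_B) = (86.1×633 + 215×923) / 1556 = 163 ppb = 0.163 ppm.

0.163 ppm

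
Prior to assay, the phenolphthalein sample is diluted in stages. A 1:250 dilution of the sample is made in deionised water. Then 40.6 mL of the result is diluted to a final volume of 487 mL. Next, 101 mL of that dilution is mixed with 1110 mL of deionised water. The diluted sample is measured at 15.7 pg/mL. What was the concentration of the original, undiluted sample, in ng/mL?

565 ng/mL

Overall dilution factor = 250 × 12.00 × 11.99 = 3.60 × 10⁴.
Original = 15.7 pg/mL × 3.60 × 10⁴ = 5.65 × 10⁵ pg/mL = 565 ng/mL.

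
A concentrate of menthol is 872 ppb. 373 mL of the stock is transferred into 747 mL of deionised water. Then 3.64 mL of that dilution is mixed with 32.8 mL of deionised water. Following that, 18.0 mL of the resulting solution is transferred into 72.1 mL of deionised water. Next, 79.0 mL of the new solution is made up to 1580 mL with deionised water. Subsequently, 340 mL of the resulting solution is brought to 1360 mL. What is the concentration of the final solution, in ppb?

Overall dilution factor = 3.003 × 10.01 × 5.006 × 20 × 4 = 1.20 × 10⁴.
872 ppb / 1.20 × 10⁴ = 0.0724 ppb.

0.0724 ppb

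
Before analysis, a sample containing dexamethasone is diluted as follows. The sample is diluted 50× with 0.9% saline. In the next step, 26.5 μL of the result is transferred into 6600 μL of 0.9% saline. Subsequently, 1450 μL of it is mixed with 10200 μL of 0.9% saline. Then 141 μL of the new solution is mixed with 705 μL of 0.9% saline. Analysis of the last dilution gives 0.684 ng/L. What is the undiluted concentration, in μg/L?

Overall dilution factor = 50 × 250.1 × 8.034 × 6 = 6.03 × 10⁵.
Original = 0.684 ng/L × 6.03 × 10⁵ = 4.12 × 10⁵ ng/L = 412 μg/L.

412 μg/L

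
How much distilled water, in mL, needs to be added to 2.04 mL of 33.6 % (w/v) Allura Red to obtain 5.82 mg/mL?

116 mL

5.82 mg/mL = 0.582 % (w/v).
V₂ = C₁V₁/C₂ = 33.6 × 2.04 / 0.582 = 118 mL.
Diluent to add = V₂ − V₁ = 118 − 2.04 = 116 mL.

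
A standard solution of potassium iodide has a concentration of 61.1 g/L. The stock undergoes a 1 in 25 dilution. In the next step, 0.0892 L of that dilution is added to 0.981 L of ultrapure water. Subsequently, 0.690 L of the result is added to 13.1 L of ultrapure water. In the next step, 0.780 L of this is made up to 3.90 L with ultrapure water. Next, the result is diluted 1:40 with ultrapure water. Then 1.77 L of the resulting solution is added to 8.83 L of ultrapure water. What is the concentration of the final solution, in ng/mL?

8.51 ng/mL

Overall dilution factor = 25 × 12.00 × 19.99 × 5 × 40 × 5.989 = 7.18 × 10⁶.
61.1 g/L / 7.18 × 10⁶ = 8.51 × 10⁻⁶ g/L = 8.51 ng/mL.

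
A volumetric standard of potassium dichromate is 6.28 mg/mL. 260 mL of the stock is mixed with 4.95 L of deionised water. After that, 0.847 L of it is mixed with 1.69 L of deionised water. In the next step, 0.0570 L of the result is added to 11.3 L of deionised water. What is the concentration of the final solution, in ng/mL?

Overall dilution factor = 20.04 × 2.995 × 199.2 = 1.20 × 10⁴.
6.28 mg/mL / 1.20 × 10⁴ = 5.25 × 10⁻⁴ mg/mL = 525 ng/mL.

525 ng/mL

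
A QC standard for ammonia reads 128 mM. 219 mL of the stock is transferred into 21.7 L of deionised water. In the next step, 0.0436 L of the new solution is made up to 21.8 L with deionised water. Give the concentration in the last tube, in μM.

Overall dilution factor = 100.1 × 500 = 5.00 × 10⁴.
128 mM / 5.00 × 10⁴ = 2.56 × 10⁻³ mM = 2.56 μM.

2.56 μM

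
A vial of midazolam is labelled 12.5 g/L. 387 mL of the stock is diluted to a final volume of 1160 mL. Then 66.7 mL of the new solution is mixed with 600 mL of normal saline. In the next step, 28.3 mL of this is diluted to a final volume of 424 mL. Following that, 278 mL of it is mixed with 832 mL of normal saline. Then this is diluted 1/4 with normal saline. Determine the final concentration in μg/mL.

1.74 μg/mL

Overall dilution factor = 2.997 × 9.996 × 14.98 × 3.993 × 4 = 7169.
12.5 g/L / 7169 = 1.74 × 10⁻³ g/L = 1.74 μg/mL.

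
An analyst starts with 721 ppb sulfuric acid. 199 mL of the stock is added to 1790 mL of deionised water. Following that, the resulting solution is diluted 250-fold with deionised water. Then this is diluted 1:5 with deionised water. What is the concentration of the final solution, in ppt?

57.7 ppt

Overall dilution factor = 9.995 × 250 × 5 = 1.25 × 10⁴.
721 ppb / 1.25 × 10⁴ = 0.0577 ppb = 57.7 ppt.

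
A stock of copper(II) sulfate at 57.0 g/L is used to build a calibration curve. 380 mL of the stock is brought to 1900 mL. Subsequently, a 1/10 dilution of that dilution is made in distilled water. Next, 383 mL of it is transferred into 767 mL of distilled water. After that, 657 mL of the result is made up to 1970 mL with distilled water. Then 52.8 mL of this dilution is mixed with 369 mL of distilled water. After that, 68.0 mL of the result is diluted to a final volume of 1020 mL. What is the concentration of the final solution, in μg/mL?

Overall dilution factor = 5 × 10 × 3.003 × 2.998 × 7.989 × 15 = 5.39 × 10⁴.
57.0 g/L / 5.39 × 10⁴ = 1.06 × 10⁻³ g/L = 1.06 μg/mL.

1.06 μg/mL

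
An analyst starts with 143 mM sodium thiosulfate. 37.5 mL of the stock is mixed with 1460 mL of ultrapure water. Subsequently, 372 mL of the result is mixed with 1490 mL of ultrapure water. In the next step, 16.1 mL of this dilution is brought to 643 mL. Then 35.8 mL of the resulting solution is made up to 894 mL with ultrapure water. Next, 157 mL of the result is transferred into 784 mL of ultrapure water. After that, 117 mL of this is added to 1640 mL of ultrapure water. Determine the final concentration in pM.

7970 pM

Overall dilution factor = 39.93 × 5.005 × 39.94 × 24.97 × 5.994 × 15.02 = 1.79 × 10⁷.
143 mM / 1.79 × 10⁷ = 7.97 × 10⁻⁶ mM = 7970 pM.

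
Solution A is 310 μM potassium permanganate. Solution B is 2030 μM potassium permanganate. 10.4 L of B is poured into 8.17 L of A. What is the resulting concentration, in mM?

C_mix = (C_A·V_A + C_B·V_B)/(V_A + V_B) = (310×8.17 + 2030×10.4) / 18.57 = 1273 μM = 1.27 mM.

1.27 mM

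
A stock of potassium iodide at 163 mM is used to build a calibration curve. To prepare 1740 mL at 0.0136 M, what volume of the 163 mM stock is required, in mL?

0.0136 M = 13.6 mM.
V₁ = C₂V₂/C₁ = 13.6 × 1740 / 163 = 145 mL.

145 mL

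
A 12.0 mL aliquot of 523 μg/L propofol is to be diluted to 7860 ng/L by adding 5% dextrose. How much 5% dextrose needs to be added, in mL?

786 mL

7860 ng/L = 7.86 μg/L.
V₂ = C₁V₁/C₂ = 523 × 12.0 / 7.86 = 798 mL.
Diluent to add = V₂ − V₁ = 798 − 12.0 = 786 mL.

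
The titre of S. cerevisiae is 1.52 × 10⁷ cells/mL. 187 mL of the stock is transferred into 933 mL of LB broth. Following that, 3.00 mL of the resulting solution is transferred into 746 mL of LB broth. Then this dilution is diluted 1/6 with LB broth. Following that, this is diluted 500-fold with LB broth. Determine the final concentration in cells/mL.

Overall dilution factor = 5.989 × 249.7 × 6 × 500 = 4.49 × 10⁶.
1.52 × 10⁷ cells/mL / 4.49 × 10⁶ = 3.39 cells/mL.

3.39 cells/mL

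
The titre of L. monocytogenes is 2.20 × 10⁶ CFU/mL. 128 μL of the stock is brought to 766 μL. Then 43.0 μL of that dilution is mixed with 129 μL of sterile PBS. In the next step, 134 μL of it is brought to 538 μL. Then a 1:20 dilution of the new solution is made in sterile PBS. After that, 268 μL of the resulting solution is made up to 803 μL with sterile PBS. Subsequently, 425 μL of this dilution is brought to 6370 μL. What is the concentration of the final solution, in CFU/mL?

Overall dilution factor = 5.984 × 4 × 4.015 × 20 × 2.996 × 14.99 = 8.63 × 10⁴.
2.20 × 10⁶ CFU/mL / 8.63 × 10⁴ = 25.5 CFU/mL.

25.5 CFU/mL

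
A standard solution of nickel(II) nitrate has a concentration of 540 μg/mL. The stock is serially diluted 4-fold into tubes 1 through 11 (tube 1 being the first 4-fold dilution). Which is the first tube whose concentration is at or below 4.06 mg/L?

Tube n has concentration 540 μg/mL / 4ⁿ.
Need 4ⁿ ≥ 540 μg/mL / 4.06 mg/L = 133, so n ≥ 3.53.
First such tube: n = 4.

tube 4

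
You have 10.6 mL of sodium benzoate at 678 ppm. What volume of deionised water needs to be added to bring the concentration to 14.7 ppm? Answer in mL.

V₂ = C₁V₁/C₂ = 678 × 10.6 / 14.7 = 489 mL.
Diluent to add = V₂ − V₁ = 489 − 10.6 = 478 mL.

478 mL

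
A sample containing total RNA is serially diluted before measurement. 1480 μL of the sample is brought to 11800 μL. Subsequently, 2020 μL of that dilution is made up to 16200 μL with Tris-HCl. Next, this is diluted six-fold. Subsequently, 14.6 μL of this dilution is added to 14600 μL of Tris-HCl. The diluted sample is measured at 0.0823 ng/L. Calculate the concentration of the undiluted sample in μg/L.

Overall dilution factor = 7.973 × 8.020 × 6 × 1001 = 3.84 × 10⁵.
Original = 0.0823 ng/L × 3.84 × 10⁵ = 3.16 × 10⁴ ng/L = 31.6 μg/L.

31.6 μg/L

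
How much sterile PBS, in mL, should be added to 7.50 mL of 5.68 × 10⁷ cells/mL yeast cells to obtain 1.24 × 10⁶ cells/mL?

336 mL

V₂ = C₁V₁/C₂ = 5.68 × 10⁷ × 7.50 / 1.24 × 10⁶ = 344 mL.
Diluent to add = V₂ − V₁ = 344 − 7.50 = 336 mL.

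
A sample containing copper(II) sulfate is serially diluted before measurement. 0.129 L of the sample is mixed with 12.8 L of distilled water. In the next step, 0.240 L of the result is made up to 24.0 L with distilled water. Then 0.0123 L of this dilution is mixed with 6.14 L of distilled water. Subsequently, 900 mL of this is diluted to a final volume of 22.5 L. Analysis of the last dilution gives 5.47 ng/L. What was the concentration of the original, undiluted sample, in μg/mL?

686 μg/mL

Overall dilution factor = 100.2 × 100 × 500.2 × 25 = 1.25 × 10⁸.
Original = 5.47 ng/L × 1.25 × 10⁸ = 6.86 × 10⁸ ng/L = 686 μg/mL.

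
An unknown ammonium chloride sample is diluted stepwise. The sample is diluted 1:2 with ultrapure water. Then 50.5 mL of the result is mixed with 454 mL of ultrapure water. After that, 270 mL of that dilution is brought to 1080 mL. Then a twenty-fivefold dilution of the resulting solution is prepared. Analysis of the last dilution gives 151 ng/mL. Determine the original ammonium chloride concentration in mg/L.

302 mg/L

Overall dilution factor = 2 × 9.990 × 4 × 25 = 1998.
Original = 151 ng/mL × 1998 = 3.02 × 10⁵ ng/mL = 302 mg/L.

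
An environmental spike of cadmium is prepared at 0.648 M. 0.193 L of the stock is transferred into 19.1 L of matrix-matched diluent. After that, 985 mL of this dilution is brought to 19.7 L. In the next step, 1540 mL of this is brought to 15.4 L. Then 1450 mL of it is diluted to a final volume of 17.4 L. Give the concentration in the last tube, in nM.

Overall dilution factor = 99.96 × 20 × 10 × 12 = 2.40 × 10⁵.
0.648 M / 2.40 × 10⁵ = 2.70 × 10⁻⁶ M = 2700 nM.

2700 nM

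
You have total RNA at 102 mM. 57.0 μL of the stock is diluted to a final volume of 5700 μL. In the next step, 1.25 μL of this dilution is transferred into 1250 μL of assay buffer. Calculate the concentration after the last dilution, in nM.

Overall dilution factor = 100 × 1001 = 1.00 × 10⁵.
102 mM / 1.00 × 10⁵ = 1.02 × 10⁻³ mM = 1020 nM.

1020 nM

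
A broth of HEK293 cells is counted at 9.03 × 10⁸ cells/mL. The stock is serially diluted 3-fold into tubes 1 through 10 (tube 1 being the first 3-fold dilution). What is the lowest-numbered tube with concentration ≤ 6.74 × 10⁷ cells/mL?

Tube n has concentration 9.03 × 10⁸ cells/mL / 3ⁿ.
Need 3ⁿ ≥ 9.03 × 10⁸ cells/mL / 6.74 × 10⁷ cells/mL = 13.4, so n ≥ 2.36.
First such tube: n = 3.

tube 3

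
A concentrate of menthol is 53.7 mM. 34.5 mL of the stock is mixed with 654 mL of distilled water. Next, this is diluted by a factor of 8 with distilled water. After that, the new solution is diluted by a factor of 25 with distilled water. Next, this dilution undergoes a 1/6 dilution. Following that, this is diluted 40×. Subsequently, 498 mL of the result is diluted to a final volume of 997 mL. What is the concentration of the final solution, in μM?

0.0280 μM

Overall dilution factor = 19.96 × 8 × 25 × 6 × 40 × 2.002 = 1.92 × 10⁶.
53.7 mM / 1.92 × 10⁶ = 2.80 × 10⁻⁵ mM = 0.0280 μM.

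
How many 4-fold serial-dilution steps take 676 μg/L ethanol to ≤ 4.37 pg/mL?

Need 4ⁿ ≥ 1.55 × 10⁵, so n ≥ log(1.55 × 10⁵)/log(4) = 8.62.
Minimum whole steps: n = 9.

9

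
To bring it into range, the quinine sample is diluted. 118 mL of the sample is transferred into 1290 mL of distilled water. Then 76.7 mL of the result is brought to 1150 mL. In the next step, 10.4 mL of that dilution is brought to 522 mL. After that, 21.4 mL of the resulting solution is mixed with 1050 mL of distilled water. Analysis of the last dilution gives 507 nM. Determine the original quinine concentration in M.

Overall dilution factor = 11.93 × 14.99 × 50.19 × 50.07 = 4.50 × 10⁵.
Original = 507 nM × 4.50 × 10⁵ = 2.28 × 10⁸ nM = 0.228 M.

0.228 M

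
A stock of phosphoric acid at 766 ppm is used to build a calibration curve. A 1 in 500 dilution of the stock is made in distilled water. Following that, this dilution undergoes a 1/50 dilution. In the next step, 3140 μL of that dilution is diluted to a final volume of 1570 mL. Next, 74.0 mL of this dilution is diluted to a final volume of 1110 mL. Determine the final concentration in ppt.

4.09 ppt

Overall dilution factor = 500 × 50 × 500 × 15 = 1.88 × 10⁸.
766 ppm / 1.88 × 10⁸ = 4.09 × 10⁻⁶ ppm = 4.09 ppt.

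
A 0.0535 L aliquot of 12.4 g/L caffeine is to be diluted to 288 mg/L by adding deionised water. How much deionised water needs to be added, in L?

288 mg/L = 0.288 g/L.
V₂ = C₁V₁/C₂ = 12.4 × 0.0535 / 0.288 = 2.30 L.
Diluent to add = V₂ − V₁ = 2.30 − 0.0535 = 2.25 L.

2.25 L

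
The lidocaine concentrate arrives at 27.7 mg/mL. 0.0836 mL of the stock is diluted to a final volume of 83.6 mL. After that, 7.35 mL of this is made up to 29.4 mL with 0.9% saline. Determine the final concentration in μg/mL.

Overall dilution factor = 1000 × 4 = 4000.
27.7 mg/mL / 4000 = 6.92 × 10⁻³ mg/mL = 6.92 μg/mL.

6.92 μg/mL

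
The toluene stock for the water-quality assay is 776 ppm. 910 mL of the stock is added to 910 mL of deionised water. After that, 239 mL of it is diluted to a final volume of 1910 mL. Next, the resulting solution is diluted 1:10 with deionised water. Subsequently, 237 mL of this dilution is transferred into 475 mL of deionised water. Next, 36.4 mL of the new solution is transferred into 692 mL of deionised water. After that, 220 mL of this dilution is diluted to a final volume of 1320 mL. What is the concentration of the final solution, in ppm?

Overall dilution factor = 2 × 7.992 × 10 × 3.004 × 20.01 × 6 = 5.77 × 10⁴.
776 ppm / 5.77 × 10⁴ = 0.0135 ppm.

0.0135 ppm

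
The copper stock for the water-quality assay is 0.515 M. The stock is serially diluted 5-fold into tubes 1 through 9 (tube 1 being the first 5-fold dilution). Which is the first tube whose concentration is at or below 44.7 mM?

tube 2

Tube n has concentration 0.515 M / 5ⁿ.
Need 5ⁿ ≥ 0.515 M / 44.7 mM = 11.5, so n ≥ 1.52.
First such tube: n = 2.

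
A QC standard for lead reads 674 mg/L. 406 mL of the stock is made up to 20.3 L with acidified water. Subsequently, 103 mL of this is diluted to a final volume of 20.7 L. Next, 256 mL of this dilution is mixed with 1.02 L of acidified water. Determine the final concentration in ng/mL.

13.5 ng/mL

Overall dilution factor = 50 × 201.0 × 4.984 = 5.01 × 10⁴.
674 mg/L / 5.01 × 10⁴ = 0.0135 mg/L = 13.5 ng/mL.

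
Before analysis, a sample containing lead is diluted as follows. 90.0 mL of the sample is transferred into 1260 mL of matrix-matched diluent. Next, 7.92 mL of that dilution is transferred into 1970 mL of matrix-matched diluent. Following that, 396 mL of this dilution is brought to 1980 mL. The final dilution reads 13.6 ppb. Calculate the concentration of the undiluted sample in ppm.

255 ppm

Overall dilution factor = 15 × 249.7 × 5 = 1.87 × 10⁴.
Original = 13.6 ppb × 1.87 × 10⁴ = 2.55 × 10⁵ ppb = 255 ppm.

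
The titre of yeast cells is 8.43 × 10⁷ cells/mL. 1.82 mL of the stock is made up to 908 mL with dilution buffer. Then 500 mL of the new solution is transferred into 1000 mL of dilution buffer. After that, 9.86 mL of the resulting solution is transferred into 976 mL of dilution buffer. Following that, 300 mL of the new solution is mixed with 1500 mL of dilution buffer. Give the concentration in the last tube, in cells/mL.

Overall dilution factor = 498.9 × 3 × 99.99 × 6 = 8.98 × 10⁵.
8.43 × 10⁷ cells/mL / 8.98 × 10⁵ = 93.9 cells/mL.

93.9 cells/mL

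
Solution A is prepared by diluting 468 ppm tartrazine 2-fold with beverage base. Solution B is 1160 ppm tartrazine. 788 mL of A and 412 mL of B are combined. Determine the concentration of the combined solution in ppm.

552 ppm

C_A = 468 ppm / 2 = 234 ppm.
C_mix = (C_A·V_A + C_B·V_B)/(V_A + V_B) = (234×788 + 1160×412) / 1200 = 552 ppm.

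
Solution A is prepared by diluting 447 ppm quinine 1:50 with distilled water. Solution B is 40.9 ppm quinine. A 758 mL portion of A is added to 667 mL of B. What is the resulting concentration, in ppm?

C_A = 447 ppm / 50 = 8.94 ppm.
C_mix = (C_A·V_A + C_B·V_B)/(V_A + V_B) = (8.94×758 + 40.9×667) / 1425 = 23.9 ppm.

23.9 ppm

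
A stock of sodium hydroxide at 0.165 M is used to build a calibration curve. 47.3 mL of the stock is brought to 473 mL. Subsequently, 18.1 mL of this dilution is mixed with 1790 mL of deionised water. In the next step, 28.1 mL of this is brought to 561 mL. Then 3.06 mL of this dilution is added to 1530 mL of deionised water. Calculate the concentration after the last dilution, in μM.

0.0165 μM

Overall dilution factor = 10 × 99.90 × 19.96 × 501 = 9.99 × 10⁶.
0.165 M / 9.99 × 10⁶ = 1.65 × 10⁻⁸ M = 0.0165 μM.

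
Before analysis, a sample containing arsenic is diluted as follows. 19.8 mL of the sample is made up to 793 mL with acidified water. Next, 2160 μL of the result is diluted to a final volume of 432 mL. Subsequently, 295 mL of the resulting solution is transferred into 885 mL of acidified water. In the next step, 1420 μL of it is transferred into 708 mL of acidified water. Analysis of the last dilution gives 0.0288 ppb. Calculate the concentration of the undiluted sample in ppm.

Overall dilution factor = 40.05 × 200 × 4 × 499.6 = 1.60 × 10⁷.
Original = 0.0288 ppb × 1.60 × 10⁷ = 4.61 × 10⁵ ppb = 461 ppm.

461 ppm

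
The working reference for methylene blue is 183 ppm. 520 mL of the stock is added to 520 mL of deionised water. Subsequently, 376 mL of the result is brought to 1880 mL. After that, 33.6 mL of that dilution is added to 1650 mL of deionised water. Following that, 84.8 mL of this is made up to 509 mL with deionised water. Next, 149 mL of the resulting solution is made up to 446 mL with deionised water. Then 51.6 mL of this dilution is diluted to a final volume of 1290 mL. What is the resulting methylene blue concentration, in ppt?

813 ppt

Overall dilution factor = 2 × 5 × 50.11 × 6.002 × 2.993 × 25 = 2.25 × 10⁵.
183 ppm / 2.25 × 10⁵ = 8.13 × 10⁻⁴ ppm = 813 ppt.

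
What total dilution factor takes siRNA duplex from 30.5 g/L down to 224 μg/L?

1.36 × 10⁵

Factor = C₀/C_target = 30.5 g/L / 224 μg/L = 1.36 × 10⁵.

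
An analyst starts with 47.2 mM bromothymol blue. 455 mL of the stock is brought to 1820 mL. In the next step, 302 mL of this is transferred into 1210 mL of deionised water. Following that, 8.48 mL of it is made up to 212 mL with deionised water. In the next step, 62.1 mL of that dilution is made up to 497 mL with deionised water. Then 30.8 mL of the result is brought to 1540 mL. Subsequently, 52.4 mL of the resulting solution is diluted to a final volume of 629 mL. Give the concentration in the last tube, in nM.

Overall dilution factor = 4 × 5.007 × 25 × 8.003 × 50 × 12.00 = 2.40 × 10⁶.
47.2 mM / 2.40 × 10⁶ = 1.96 × 10⁻⁵ mM = 19.6 nM.

19.6 nM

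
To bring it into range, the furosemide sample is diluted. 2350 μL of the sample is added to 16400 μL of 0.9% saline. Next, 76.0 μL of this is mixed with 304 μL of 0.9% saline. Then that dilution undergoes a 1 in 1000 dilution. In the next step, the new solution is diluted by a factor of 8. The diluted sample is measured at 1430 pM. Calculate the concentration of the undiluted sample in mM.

Overall dilution factor = 7.979 × 5 × 1000 × 8 = 3.19 × 10⁵.
Original = 1430 pM × 3.19 × 10⁵ = 4.56 × 10⁸ pM = 0.456 mM.

0.456 mM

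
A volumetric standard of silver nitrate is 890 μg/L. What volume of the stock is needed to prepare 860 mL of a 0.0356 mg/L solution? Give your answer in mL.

34.4 mL

0.0356 mg/L = 35.6 μg/L.
V₁ = C₂V₂/C₁ = 35.6 × 860 / 890 = 34.4 mL.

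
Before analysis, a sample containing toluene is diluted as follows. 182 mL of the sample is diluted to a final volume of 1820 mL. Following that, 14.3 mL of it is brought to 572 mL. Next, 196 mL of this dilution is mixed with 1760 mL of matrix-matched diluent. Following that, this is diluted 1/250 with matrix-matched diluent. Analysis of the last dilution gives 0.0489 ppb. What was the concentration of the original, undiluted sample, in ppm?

48.8 ppm

Overall dilution factor = 10 × 40 × 9.980 × 250 = 9.98 × 10⁵.
Original = 0.0489 ppb × 9.98 × 10⁵ = 4.88 × 10⁴ ppb = 48.8 ppm.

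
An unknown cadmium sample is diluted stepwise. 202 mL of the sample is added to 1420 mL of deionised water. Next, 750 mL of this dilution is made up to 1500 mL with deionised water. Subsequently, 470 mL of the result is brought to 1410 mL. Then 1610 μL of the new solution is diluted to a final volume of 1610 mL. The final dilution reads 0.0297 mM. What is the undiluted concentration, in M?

Overall dilution factor = 8.030 × 2 × 3 × 1000 = 4.82 × 10⁴.
Original = 0.0297 mM × 4.82 × 10⁴ = 1431 mM = 1.43 M.

1.43 M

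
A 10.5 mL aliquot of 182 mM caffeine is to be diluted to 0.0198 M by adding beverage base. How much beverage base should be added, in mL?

86.0 mL

0.0198 M = 19.8 mM.
V₂ = C₁V₁/C₂ = 182 × 10.5 / 19.8 = 96.5 mL.
Diluent to add = V₂ − V₁ = 96.5 − 10.5 = 86.0 mL.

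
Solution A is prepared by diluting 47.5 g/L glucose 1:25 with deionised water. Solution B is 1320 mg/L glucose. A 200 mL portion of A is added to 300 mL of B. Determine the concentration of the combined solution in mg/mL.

1.55 mg/mL

C_A = 47.5 g/L / 25 = 1.90 g/L.
C_B = 1320 mg/L = 1.32 g/L.
C_mix = (C_A·V_A + C_B·V_B)/(V_A + V_B) = (1.90×200 + 1.32×300) / 500.0 = 1.55 g/L = 1.55 mg/mL.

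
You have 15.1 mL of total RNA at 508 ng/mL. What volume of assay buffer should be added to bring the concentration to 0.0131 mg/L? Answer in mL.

0.0131 mg/L = 13.1 ng/mL.
V₂ = C₁V₁/C₂ = 508 × 15.1 / 13.1 = 586 mL.
Diluent to add = V₂ − V₁ = 586 − 15.1 = 570 mL.

570 mL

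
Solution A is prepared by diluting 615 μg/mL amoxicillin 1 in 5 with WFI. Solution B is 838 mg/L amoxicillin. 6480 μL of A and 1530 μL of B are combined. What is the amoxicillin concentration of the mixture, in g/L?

0.260 g/L

C_A = 615 μg/mL / 5 = 123 μg/mL.
C_B = 838 mg/L = 838 μg/mL.
C_mix = (C_A·V_A + C_B·V_B)/(V_A + V_B) = (123×6480 + 838×1530) / 8010 = 260 μg/mL = 0.260 g/L.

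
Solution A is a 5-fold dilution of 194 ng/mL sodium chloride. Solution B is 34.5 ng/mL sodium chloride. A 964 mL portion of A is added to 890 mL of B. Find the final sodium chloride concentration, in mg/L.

C_A = 194 ng/mL / 5 = 38.8 ng/mL.
C_mix = (C_A·V_A + C_B·V_B)/(V_A + V_B) = (38.8×964 + 34.5×890) / 1854 = 36.7 ng/mL = 0.0367 mg/L.

0.0367 mg/L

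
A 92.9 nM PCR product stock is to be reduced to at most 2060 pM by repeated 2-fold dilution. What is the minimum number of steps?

Need 2ⁿ ≥ 45.1, so n ≥ log(45.1)/log(2) = 5.49.
Minimum whole steps: n = 6.

6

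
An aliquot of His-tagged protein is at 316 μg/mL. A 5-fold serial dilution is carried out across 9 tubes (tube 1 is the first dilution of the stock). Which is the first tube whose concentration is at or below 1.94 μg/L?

tube 8

Tube n has concentration 316 μg/mL / 5ⁿ.
Need 5ⁿ ≥ 316 μg/mL / 1.94 μg/L = 1.63 × 10⁵, so n ≥ 7.46.
First such tube: n = 8.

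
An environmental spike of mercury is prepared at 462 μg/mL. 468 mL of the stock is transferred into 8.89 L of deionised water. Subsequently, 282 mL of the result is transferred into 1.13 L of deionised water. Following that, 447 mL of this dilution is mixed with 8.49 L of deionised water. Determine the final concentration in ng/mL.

231 ng/mL

Overall dilution factor = 20.00 × 5.007 × 19.99 = 2002.
462 μg/mL / 2002 = 0.231 μg/mL = 231 ng/mL.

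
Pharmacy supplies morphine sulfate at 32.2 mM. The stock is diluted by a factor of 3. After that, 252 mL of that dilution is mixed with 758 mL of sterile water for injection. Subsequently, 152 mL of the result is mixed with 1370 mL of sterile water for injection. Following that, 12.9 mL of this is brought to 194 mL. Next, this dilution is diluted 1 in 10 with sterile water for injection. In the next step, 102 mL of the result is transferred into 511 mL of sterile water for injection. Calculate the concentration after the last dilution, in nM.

296 nM

Overall dilution factor = 3 × 4.008 × 10.01 × 15.04 × 10 × 6.010 = 1.09 × 10⁵.
32.2 mM / 1.09 × 10⁵ = 2.96 × 10⁻⁴ mM = 296 nM.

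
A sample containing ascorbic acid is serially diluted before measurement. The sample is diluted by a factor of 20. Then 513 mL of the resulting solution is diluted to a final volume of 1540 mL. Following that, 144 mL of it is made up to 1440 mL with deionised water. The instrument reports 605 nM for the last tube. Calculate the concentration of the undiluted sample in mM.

0.363 mM

Overall dilution factor = 20 × 3.002 × 10 = 600.
Original = 605 nM × 600 = 3.63 × 10⁵ nM = 0.363 mM.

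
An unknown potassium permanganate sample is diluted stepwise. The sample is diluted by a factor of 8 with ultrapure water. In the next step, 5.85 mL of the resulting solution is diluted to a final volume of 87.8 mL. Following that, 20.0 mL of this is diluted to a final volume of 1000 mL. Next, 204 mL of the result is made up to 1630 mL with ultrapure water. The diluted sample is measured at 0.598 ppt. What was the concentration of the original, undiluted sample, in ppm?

0.0287 ppm

Overall dilution factor = 8 × 15.01 × 50 × 7.990 = 4.80 × 10⁴.
Original = 0.598 ppt × 4.80 × 10⁴ = 2.87 × 10⁴ ppt = 0.0287 ppm.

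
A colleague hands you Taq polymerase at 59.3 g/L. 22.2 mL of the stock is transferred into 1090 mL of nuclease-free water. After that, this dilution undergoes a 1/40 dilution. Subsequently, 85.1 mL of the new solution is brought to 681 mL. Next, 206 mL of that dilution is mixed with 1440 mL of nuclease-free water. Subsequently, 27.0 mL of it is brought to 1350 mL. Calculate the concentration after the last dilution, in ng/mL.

9.26 ng/mL

Overall dilution factor = 50.10 × 40 × 8.002 × 7.990 × 50 = 6.41 × 10⁶.
59.3 g/L / 6.41 × 10⁶ = 9.26 × 10⁻⁶ g/L = 9.26 ng/mL.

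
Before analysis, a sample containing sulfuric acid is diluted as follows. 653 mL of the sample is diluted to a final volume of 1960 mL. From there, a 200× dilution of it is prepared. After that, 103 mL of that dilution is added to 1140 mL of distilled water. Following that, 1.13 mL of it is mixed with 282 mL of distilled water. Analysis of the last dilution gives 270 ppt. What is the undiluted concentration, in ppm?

Overall dilution factor = 3.002 × 200 × 12.07 × 250.6 = 1.82 × 10⁶.
Original = 270 ppt × 1.82 × 10⁶ = 4.90 × 10⁸ ppt = 490 ppm.

490 ppm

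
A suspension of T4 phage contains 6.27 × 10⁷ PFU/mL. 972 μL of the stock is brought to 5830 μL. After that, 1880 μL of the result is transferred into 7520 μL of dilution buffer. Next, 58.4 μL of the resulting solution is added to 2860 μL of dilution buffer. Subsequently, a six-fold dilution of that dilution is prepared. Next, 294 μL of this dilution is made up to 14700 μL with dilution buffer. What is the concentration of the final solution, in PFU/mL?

Overall dilution factor = 5.998 × 5 × 49.97 × 6 × 50 = 4.50 × 10⁵.
6.27 × 10⁷ PFU/mL / 4.50 × 10⁵ = 139 PFU/mL.

139 PFU/mL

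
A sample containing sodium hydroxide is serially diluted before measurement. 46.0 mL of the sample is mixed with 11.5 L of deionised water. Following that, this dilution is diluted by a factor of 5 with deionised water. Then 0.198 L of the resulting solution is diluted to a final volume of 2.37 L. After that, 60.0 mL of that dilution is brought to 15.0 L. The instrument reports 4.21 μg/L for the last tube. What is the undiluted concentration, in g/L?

15.8 g/L

Overall dilution factor = 251 × 5 × 11.97 × 250 = 3.76 × 10⁶.
Original = 4.21 μg/L × 3.76 × 10⁶ = 1.58 × 10⁷ μg/L = 15.8 g/L.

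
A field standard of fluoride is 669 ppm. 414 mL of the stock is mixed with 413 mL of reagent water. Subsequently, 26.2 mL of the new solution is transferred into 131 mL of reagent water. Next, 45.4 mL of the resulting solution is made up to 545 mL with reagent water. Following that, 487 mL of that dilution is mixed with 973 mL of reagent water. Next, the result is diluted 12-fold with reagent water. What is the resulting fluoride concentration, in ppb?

129 ppb

Overall dilution factor = 1.998 × 6 × 12.00 × 2.998 × 12 = 5176.
669 ppm / 5176 = 0.129 ppm = 129 ppb.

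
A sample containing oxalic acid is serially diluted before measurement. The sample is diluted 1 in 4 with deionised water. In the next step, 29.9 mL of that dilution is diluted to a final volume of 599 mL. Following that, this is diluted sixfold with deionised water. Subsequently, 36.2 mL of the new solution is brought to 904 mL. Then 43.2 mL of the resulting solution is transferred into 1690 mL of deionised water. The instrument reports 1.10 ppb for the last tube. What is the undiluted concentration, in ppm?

530 ppm

Overall dilution factor = 4 × 20.03 × 6 × 24.97 × 40.12 = 4.82 × 10⁵.
Original = 1.10 ppb × 4.82 × 10⁵ = 5.30 × 10⁵ ppb = 530 ppm.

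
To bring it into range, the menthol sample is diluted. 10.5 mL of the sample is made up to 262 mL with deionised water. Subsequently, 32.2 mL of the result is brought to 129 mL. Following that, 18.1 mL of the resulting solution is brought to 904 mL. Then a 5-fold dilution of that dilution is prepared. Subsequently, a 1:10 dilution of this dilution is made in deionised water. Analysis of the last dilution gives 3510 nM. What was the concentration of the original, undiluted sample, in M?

Overall dilution factor = 24.95 × 4.006 × 49.94 × 5 × 10 = 2.50 × 10⁵.
Original = 3510 nM × 2.50 × 10⁵ = 8.76 × 10⁸ nM = 0.876 M.

0.876 M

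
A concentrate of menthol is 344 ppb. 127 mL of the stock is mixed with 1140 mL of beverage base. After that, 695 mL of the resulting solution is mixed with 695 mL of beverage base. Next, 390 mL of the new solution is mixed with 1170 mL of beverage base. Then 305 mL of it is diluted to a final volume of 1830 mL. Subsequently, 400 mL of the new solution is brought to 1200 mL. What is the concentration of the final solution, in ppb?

0.239 ppb

Overall dilution factor = 9.976 × 2 × 4 × 6 × 3 = 1437.
344 ppb / 1437 = 0.239 ppb.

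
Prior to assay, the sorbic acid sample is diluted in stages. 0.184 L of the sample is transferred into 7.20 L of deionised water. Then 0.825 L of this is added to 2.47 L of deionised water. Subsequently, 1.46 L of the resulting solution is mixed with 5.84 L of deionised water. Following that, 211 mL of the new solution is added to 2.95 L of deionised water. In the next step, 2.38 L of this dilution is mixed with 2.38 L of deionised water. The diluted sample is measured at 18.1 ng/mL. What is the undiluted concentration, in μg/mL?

Overall dilution factor = 40.13 × 3.994 × 5 × 14.98 × 2 = 2.40 × 10⁴.
Original = 18.1 ng/mL × 2.40 × 10⁴ = 4.35 × 10⁵ ng/mL = 435 μg/mL.

435 μg/mL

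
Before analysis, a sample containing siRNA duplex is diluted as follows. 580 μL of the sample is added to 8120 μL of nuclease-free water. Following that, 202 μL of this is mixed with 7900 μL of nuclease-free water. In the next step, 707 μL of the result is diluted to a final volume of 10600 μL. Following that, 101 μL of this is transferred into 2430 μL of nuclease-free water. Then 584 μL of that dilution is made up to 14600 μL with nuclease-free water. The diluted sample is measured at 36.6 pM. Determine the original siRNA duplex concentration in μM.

Overall dilution factor = 15 × 40.11 × 14.99 × 25.06 × 25 = 5.65 × 10⁶.
Original = 36.6 pM × 5.65 × 10⁶ = 2.07 × 10⁸ pM = 207 μM.

207 μM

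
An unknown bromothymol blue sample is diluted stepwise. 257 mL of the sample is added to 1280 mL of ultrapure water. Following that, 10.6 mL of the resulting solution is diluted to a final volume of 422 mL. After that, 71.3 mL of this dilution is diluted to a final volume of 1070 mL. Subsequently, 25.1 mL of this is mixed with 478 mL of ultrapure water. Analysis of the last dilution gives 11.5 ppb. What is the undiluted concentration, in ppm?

824 ppm

Overall dilution factor = 5.981 × 39.81 × 15.01 × 20.04 = 7.16 × 10⁴.
Original = 11.5 ppb × 7.16 × 10⁴ = 8.24 × 10⁵ ppb = 824 ppm.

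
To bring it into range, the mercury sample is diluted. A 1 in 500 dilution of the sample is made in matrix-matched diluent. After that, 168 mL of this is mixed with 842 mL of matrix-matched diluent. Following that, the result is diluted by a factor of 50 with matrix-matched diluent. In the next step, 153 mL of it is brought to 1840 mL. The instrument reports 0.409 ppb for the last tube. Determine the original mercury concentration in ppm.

739 ppm

Overall dilution factor = 500 × 6.012 × 50 × 12.03 = 1.81 × 10⁶.
Original = 0.409 ppb × 1.81 × 10⁶ = 7.39 × 10⁵ ppb = 739 ppm.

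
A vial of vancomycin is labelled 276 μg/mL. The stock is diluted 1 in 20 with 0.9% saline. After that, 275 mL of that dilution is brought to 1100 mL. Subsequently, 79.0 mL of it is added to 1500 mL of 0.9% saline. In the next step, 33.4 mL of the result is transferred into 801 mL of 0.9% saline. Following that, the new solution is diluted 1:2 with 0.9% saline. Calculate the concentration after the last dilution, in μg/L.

3.45 μg/L

Overall dilution factor = 20 × 4 × 19.99 × 24.98 × 2 = 7.99 × 10⁴.
276 μg/mL / 7.99 × 10⁴ = 3.45 × 10⁻³ μg/mL = 3.45 μg/L.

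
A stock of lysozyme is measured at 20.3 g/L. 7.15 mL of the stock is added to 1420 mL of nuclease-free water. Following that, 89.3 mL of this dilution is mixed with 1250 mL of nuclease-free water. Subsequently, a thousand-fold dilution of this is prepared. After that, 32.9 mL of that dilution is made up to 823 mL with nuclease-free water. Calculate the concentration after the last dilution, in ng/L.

271 ng/L

Overall dilution factor = 199.6 × 15.00 × 1000 × 25.02 = 7.49 × 10⁷.
20.3 g/L / 7.49 × 10⁷ = 2.71 × 10⁻⁷ g/L = 271 ng/L.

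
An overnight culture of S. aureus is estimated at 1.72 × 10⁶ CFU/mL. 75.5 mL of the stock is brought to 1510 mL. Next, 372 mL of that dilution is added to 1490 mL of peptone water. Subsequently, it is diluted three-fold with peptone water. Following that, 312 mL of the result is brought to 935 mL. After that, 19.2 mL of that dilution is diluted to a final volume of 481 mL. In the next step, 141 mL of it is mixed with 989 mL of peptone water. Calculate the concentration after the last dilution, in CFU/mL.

9.52 CFU/mL

Overall dilution factor = 20 × 5.005 × 3 × 2.997 × 25.05 × 8.014 = 1.81 × 10⁵.
1.72 × 10⁶ CFU/mL / 1.81 × 10⁵ = 9.52 CFU/mL.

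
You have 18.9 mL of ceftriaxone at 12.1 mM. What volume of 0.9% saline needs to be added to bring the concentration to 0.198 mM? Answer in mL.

1140 mL

V₂ = C₁V₁/C₂ = 12.1 × 18.9 / 0.198 = 1155 mL.
Diluent to add = V₂ − V₁ = 1155 − 18.9 = 1140 mL.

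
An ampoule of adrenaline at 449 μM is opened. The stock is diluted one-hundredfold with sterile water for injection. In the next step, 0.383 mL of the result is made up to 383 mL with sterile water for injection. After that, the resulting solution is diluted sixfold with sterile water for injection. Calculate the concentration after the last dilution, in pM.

748 pM

Overall dilution factor = 100 × 1000 × 6 = 6.00 × 10⁵.
449 μM / 6.00 × 10⁵ = 7.48 × 10⁻⁴ μM = 748 pM.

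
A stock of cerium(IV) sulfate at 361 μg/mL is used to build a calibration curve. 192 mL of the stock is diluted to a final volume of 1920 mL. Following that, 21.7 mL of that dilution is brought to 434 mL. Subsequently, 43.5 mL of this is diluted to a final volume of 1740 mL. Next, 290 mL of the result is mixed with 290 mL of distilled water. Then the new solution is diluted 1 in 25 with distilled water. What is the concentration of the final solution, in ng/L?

902 ng/L

Overall dilution factor = 10 × 20 × 40 × 2 × 25 = 4.00 × 10⁵.
361 μg/mL / 4.00 × 10⁵ = 9.02 × 10⁻⁴ μg/mL = 902 ng/L.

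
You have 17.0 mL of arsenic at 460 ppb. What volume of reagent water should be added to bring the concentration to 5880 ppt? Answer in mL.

1310 mL

5880 ppt = 5.88 ppb.
V₂ = C₁V₁/C₂ = 460 × 17.0 / 5.88 = 1330 mL.
Diluent to add = V₂ − V₁ = 1330 − 17.0 = 1310 mL.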